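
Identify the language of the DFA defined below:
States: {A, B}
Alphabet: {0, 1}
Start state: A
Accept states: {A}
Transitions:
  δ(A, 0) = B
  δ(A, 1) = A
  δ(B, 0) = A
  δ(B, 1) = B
Testing a few strings:
  '0' → reject
  '1' → accept
  '00' → accept
  '101' → reject
State roles: A=even number of 0's so far; B=odd number of 0's so far
All binary strings with an even number of 0's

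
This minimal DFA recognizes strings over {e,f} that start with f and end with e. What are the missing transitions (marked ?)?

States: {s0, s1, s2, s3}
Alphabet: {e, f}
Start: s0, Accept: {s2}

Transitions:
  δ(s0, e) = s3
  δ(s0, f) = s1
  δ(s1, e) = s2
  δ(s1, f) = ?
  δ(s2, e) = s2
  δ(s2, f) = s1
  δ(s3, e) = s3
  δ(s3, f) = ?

From the language and accept set, identify what each state tracks — s0: no input read; s1: started with f, last symbol f; s2: started with f, last symbol e; s3: started with e (dead).
Each missing δ(q, a) is the state matching the new tracked value after reading a.
δ(s1, f) = s1; δ(s3, f) = s3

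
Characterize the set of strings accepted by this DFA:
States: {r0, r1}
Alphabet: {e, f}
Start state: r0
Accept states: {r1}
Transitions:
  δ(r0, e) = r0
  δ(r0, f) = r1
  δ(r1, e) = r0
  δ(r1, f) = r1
Testing a few strings:
  'ee' → reject
  'ef' → accept
  'e' → reject
  'eef' → accept
State roles: r0=last symbol not f; r1=last symbol is f
All strings over {e,f} ending with f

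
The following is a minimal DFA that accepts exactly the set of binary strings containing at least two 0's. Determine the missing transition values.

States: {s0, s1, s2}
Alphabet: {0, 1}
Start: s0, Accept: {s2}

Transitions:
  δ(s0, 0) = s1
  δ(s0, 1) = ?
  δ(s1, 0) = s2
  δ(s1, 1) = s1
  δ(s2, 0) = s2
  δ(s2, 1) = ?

From the language and accept set, identify what each state tracks — s0: zero 0's seen; s1: one 0 seen; s2: ≥ two 0's seen.
Each missing δ(q, a) is the state matching the new tracked value after reading a.
δ(s0, 1) = s0; δ(s2, 1) = s2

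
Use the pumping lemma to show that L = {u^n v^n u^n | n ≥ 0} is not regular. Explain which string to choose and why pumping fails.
Assume L is regular with pumping length p. Idea: pumping the first u-block unbalances it against the other two.
Choose s = u^p v^p u^p ∈ L (|s| = 3p ≥ p). By the pumping lemma, s = xyz with |xy| ≤ p, |y| > 0, so y = u^k with k ≥ 1, inside the first u-block. Then xy²z = u^(p+k) v^p u^p. The first block has length p+k ≠ p, so the three block lengths are no longer equal and xy²z ∉ L.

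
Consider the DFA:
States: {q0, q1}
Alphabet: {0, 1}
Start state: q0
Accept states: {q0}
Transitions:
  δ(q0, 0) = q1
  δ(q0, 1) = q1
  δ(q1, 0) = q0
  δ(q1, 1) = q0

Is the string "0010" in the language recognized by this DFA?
Processing string "0010":
  q0 --0--> q1
  q1 --0--> q0
  q0 --1--> q1
  q1 --0--> q0
Final state: q0
Accept states: {q0}
Yes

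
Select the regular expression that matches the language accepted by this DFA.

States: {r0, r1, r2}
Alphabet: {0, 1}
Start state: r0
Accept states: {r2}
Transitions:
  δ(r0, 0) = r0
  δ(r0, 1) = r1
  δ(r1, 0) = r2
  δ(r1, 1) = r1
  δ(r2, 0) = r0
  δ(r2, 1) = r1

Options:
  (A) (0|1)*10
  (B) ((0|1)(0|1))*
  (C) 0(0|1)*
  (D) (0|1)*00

Check each option against the DFA on short strings; one disagreement eliminates an option:
  (A) (0|1)*10: agrees with the DFA on every string of length ≤ 6
  (B) ((0|1)(0|1))*: on ε the DFA stays in r0 and rejects (r0 ∉ Accept), but the regex matches it → eliminate
  (C) 0(0|1)*: on '0' the DFA goes r0 → r0 and rejects (r0 ∉ Accept), but the regex matches it → eliminate
  (D) (0|1)*00: on '00' the DFA goes r0 → r0 → r0 and rejects (r0 ∉ Accept), but the regex matches it → eliminate
Only (A) is consistent with the DFA.
(A) (0|1)*10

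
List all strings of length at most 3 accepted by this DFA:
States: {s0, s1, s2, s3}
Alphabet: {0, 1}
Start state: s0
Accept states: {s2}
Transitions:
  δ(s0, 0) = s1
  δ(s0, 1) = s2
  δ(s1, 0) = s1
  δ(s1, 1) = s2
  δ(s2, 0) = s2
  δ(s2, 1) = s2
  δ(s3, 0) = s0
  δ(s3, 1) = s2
1, 01, 10, 11, 001, 010, 011, 100, 101, 110, 111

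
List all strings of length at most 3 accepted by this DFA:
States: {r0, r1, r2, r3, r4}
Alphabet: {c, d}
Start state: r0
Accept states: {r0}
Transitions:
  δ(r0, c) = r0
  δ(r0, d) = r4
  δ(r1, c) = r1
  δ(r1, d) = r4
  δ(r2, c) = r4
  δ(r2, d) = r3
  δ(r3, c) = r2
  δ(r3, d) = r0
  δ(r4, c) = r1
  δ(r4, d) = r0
ε, c, cc, dd, ccc, cdd, ddc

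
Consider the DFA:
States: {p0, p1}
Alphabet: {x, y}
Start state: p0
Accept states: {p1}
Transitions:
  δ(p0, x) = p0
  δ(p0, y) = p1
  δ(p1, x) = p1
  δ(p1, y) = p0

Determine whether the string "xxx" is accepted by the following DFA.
Processing string "xxx":
  p0 --x--> p0
  p0 --x--> p0
  p0 --x--> p0
Final state: p0
Accept states: {p1}
No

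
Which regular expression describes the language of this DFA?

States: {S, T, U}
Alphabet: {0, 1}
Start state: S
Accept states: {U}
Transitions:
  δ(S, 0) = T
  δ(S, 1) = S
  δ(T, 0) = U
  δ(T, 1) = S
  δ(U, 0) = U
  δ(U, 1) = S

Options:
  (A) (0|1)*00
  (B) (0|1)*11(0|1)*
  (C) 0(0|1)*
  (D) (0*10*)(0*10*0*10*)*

Check each option against the DFA on short strings; one disagreement eliminates an option:
  (A) (0|1)*00: agrees with the DFA on every string of length ≤ 6
  (B) (0|1)*11(0|1)*: on '00' the DFA goes S → T → U and accepts (U ∈ Accept), but the regex does not match it → eliminate
  (C) 0(0|1)*: on '0' the DFA goes S → T and rejects (T ∉ Accept), but the regex matches it → eliminate
  (D) (0*10*)(0*10*0*10*)*: on '1' the DFA goes S → S and rejects (S ∉ Accept), but the regex matches it → eliminate
Only (A) is consistent with the DFA.
(A) (0|1)*00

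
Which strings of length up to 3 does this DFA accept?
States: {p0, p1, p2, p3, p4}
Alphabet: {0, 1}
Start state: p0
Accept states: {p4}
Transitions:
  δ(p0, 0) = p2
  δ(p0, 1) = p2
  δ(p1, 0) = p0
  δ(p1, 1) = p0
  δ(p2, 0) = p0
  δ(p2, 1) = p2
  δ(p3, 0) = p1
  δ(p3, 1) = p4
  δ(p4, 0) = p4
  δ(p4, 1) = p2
None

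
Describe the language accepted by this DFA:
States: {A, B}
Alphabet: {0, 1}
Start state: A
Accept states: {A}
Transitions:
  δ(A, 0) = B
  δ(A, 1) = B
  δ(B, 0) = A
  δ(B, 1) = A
Testing a few strings:
  '0' → reject
  '10' → accept
  '1' → reject
  '110' → reject
State roles: A=even length so far; B=odd length so far
All binary strings of even length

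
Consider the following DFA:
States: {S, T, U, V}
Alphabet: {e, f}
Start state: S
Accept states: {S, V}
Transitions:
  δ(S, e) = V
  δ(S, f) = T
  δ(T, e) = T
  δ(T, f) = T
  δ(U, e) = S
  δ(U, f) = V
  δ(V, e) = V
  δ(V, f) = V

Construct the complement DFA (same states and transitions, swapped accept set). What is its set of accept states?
Complement accept states = All states \ Original accept states
= {S, T, U, V} \ {S, V}
{T, U}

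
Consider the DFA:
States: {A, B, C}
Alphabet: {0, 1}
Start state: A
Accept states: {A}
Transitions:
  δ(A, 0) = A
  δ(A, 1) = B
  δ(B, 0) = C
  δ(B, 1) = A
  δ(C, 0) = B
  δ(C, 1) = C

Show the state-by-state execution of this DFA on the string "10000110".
read '1': A → B
  read '0': B → C
  read '0': C → B
  read '0': B → C
  read '0': C → B
  read '1': B → A
  read '1': A → B
  read '0': B → C
A -> B -> C -> B -> C -> B -> A -> B -> C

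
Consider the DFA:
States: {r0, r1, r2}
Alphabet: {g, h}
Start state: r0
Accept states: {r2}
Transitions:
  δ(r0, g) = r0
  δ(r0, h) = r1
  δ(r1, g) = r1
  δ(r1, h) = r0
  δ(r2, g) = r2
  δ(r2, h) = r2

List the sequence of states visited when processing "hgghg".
read 'h': r0 → r1
  read 'g': r1 → r1
  read 'g': r1 → r1
  read 'h': r1 → r0
  read 'g': r0 → r0
r0 -> r1 -> r1 -> r1 -> r0 -> r0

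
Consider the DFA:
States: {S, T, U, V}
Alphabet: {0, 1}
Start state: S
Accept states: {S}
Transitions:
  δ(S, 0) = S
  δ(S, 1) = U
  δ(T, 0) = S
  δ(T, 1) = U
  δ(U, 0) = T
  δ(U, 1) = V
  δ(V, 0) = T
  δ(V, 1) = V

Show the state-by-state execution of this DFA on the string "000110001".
read '0': S → S
  read '0': S → S
  read '0': S → S
  read '1': S → U
  read '1': U → V
  read '0': V → T
  read '0': T → S
  read '0': S → S
  read '1': S → U
S -> S -> S -> S -> U -> V -> T -> S -> S -> U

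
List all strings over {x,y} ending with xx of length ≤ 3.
xx, xxx, yxx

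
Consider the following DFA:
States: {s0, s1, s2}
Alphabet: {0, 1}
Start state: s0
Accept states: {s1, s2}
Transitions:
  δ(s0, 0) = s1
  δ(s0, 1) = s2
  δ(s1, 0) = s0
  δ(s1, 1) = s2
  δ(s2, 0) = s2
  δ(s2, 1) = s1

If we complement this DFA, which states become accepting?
Complement accept states = All states \ Original accept states
= {s0, s1, s2} \ {s1, s2}
{s0}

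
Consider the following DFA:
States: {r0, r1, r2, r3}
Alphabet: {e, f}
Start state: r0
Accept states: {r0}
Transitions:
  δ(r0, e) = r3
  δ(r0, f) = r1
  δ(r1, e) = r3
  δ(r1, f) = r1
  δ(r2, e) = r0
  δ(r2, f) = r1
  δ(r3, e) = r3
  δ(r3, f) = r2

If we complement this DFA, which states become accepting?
Complement accept states = All states \ Original accept states
= {r0, r1, r2, r3} \ {r0}
{r1, r2, r3}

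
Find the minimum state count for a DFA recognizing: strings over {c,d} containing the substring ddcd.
By Myhill–Nerode, count the distinguishable equivalence classes: 5 classes — one per longest suffix of the input that is a prefix of 'ddcd' (lengths 0 through 3), plus an absorbing 'already seen ddcd' class.
5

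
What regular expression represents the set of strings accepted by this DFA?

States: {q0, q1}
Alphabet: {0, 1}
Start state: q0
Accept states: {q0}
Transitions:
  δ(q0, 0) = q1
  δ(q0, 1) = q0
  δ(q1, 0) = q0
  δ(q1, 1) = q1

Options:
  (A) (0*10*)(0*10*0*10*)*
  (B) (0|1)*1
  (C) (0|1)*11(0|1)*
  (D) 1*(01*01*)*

Check each option against the DFA on short strings; one disagreement eliminates an option:
  (A) (0*10*)(0*10*0*10*)*: on ε the DFA stays in q0 and accepts (q0 ∈ Accept), but the regex does not match it → eliminate
  (B) (0|1)*1: on ε the DFA stays in q0 and accepts (q0 ∈ Accept), but the regex does not match it → eliminate
  (C) (0|1)*11(0|1)*: on ε the DFA stays in q0 and accepts (q0 ∈ Accept), but the regex does not match it → eliminate
  (D) 1*(01*01*)*: agrees with the DFA on every string of length ≤ 6
Only (D) is consistent with the DFA.
(D) 1*(01*01*)*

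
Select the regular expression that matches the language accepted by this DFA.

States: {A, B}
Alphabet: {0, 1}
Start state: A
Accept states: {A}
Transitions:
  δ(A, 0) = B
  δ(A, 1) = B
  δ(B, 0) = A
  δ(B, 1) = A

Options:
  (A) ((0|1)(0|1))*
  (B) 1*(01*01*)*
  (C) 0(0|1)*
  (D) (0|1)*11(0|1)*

Check each option against the DFA on short strings; one disagreement eliminates an option:
  (A) ((0|1)(0|1))*: agrees with the DFA on every string of length ≤ 6
  (B) 1*(01*01*)*: on '1' the DFA goes A → B and rejects (B ∉ Accept), but the regex matches it → eliminate
  (C) 0(0|1)*: on ε the DFA stays in A and accepts (A ∈ Accept), but the regex does not match it → eliminate
  (D) (0|1)*11(0|1)*: on ε the DFA stays in A and accepts (A ∈ Accept), but the regex does not match it → eliminate
Only (A) is consistent with the DFA.
(A) ((0|1)(0|1))*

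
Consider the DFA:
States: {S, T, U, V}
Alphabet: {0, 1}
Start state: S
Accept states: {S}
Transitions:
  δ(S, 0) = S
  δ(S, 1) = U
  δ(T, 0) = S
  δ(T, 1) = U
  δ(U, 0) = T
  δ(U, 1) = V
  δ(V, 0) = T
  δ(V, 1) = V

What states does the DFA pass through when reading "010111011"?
read '0': S → S
  read '1': S → U
  read '0': U → T
  read '1': T → U
  read '1': U → V
  read '1': V → V
  read '0': V → T
  read '1': T → U
  read '1': U → V
S -> S -> U -> T -> U -> V -> V -> T -> U -> V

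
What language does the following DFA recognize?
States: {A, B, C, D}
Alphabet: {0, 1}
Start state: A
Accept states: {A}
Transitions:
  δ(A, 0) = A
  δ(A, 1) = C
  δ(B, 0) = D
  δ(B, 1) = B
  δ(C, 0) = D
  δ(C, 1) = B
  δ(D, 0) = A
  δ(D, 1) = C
Testing a few strings:
  '110' → reject
  '1111' → reject
  '00' → accept
  '1' → reject
State roles: A=value ≡ 0 (mod 4); B=value ≡ 3 (mod 4); C=value ≡ 1 (mod 4); D=value ≡ 2 (mod 4)
All binary strings representing a multiple of 4 (read in base 2; leading zeros allowed and ε counts as 0)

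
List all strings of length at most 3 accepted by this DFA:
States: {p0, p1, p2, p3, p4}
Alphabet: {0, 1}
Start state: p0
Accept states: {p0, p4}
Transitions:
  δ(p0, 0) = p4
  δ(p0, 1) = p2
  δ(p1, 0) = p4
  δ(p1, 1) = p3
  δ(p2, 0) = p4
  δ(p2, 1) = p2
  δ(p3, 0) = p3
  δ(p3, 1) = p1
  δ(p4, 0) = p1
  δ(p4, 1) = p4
ε, 0, 01, 10, 000, 011, 101, 110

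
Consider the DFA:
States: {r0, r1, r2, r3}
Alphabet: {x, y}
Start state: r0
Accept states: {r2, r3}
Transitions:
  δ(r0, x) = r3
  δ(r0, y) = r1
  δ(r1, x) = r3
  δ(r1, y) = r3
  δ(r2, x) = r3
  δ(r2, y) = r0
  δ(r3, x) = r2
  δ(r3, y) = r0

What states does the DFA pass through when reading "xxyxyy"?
read 'x': r0 → r3
  read 'x': r3 → r2
  read 'y': r2 → r0
  read 'x': r0 → r3
  read 'y': r3 → r0
  read 'y': r0 → r1
r0 -> r3 -> r2 -> r0 -> r3 -> r0 -> r1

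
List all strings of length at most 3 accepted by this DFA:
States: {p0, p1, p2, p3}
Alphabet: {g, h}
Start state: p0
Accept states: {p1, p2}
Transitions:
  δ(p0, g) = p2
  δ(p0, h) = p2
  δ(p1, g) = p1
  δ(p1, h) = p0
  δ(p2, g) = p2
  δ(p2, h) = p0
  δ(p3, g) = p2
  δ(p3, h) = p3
g, h, gg, hg, ggg, ghg, ghh, hgg, hhg, hhh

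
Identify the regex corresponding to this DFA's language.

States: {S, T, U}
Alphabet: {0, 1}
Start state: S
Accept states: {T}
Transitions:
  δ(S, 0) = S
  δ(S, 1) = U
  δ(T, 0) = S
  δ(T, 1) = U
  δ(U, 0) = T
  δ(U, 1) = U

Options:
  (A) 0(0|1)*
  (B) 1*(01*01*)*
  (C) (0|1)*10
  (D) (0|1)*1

Check each option against the DFA on short strings; one disagreement eliminates an option:
  (A) 0(0|1)*: on '0' the DFA goes S → S and rejects (S ∉ Accept), but the regex matches it → eliminate
  (B) 1*(01*01*)*: on ε the DFA stays in S and rejects (S ∉ Accept), but the regex matches it → eliminate
  (C) (0|1)*10: agrees with the DFA on every string of length ≤ 6
  (D) (0|1)*1: on '1' the DFA goes S → U and rejects (U ∉ Accept), but the regex matches it → eliminate
Only (C) is consistent with the DFA.
(C) (0|1)*10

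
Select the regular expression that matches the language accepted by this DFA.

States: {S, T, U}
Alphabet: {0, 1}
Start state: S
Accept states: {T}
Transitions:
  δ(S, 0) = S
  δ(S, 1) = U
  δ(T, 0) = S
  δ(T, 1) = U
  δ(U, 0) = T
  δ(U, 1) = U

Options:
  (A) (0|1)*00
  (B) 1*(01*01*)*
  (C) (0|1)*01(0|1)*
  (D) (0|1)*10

Check each option against the DFA on short strings; one disagreement eliminates an option:
  (A) (0|1)*00: on '00' the DFA goes S → S → S and rejects (S ∉ Accept), but the regex matches it → eliminate
  (B) 1*(01*01*)*: on ε the DFA stays in S and rejects (S ∉ Accept), but the regex matches it → eliminate
  (C) (0|1)*01(0|1)*: on '01' the DFA goes S → S → U and rejects (U ∉ Accept), but the regex matches it → eliminate
  (D) (0|1)*10: agrees with the DFA on every string of length ≤ 6
Only (D) is consistent with the DFA.
(D) (0|1)*10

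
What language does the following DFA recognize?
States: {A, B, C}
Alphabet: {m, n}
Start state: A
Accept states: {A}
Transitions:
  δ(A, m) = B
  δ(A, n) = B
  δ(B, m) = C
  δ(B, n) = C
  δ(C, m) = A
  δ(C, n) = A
Testing a few strings:
  'nn' → reject
  'm' → reject
  'nnnn' → reject
  'mmmn' → reject
State roles: A=length ≡ 0 (mod 3); B=length ≡ 1 (mod 3); C=length ≡ 2 (mod 3)
All strings over {m,n} whose length is a multiple of 3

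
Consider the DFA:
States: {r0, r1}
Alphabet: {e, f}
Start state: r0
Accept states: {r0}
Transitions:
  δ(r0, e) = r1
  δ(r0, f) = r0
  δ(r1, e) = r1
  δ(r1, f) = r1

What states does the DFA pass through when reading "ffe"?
read 'f': r0 → r0
  read 'f': r0 → r0
  read 'e': r0 → r1
r0 -> r0 -> r0 -> r1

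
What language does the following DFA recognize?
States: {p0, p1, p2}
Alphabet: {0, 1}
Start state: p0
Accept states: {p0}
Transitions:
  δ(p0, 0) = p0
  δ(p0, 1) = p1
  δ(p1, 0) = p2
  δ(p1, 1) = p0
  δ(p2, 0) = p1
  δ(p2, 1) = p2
Testing a few strings:
  '111' → reject
  '1100' → accept
  '1000' → reject
  '1010' → reject
State roles: p0=value ≡ 0 (mod 3); p1=value ≡ 1 (mod 3); p2=value ≡ 2 (mod 3)
All binary strings representing a multiple of 3 (read in base 2; leading zeros allowed and ε counts as 0)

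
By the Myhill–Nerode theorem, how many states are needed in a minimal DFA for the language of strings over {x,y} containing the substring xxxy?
By Myhill–Nerode, count the distinguishable equivalence classes: 5 classes — one per longest suffix of the input that is a prefix of 'xxxy' (lengths 0 through 3), plus an absorbing 'already seen xxxy' class.
5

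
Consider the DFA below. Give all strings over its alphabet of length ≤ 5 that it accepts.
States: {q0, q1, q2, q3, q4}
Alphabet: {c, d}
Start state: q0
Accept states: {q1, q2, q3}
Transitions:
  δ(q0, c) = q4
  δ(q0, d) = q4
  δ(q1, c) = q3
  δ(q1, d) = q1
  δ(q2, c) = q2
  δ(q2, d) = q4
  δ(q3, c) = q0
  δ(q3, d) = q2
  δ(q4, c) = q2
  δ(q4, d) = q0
cc, dc, ccc, dcc, cccc, ccdc, cdcc, cddc, dccc, dcdc, ddcc, dddc, ccccc, cccdc, ccdcc, cdccc, cddcc, dcccc, dccdc, dcdcc, ddccc, dddcc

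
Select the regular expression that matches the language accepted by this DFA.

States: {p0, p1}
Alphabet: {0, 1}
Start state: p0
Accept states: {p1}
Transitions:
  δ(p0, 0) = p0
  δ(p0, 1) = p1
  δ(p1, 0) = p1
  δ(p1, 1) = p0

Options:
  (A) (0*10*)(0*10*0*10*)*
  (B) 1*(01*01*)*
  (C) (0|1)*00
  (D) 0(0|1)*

Check each option against the DFA on short strings; one disagreement eliminates an option:
  (A) (0*10*)(0*10*0*10*)*: agrees with the DFA on every string of length ≤ 6
  (B) 1*(01*01*)*: on ε the DFA stays in p0 and rejects (p0 ∉ Accept), but the regex matches it → eliminate
  (C) (0|1)*00: on '1' the DFA goes p0 → p1 and accepts (p1 ∈ Accept), but the regex does not match it → eliminate
  (D) 0(0|1)*: on '0' the DFA goes p0 → p0 and rejects (p0 ∉ Accept), but the regex matches it → eliminate
Only (A) is consistent with the DFA.
(A) (0*10*)(0*10*0*10*)*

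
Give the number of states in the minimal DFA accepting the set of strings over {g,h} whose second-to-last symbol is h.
By Myhill–Nerode, count the distinguishable equivalence classes: 2^2 = 4 classes — the DFA must remember the last 2 symbols read; every pair of distinct length-2 suffixes is distinguishable by some continuation.
4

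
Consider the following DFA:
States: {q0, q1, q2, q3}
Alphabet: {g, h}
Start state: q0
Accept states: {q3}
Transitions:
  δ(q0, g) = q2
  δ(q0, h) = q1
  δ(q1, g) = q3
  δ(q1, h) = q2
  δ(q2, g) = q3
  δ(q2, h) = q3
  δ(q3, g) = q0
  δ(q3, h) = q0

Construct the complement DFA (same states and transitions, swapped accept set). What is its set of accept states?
Complement accept states = All states \ Original accept states
= {q0, q1, q2, q3} \ {q3}
{q0, q1, q2}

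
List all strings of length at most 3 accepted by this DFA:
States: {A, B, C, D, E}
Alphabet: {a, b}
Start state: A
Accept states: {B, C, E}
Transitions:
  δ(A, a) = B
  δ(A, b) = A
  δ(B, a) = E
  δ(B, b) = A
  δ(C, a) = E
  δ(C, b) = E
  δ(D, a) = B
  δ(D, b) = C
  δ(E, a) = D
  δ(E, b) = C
a, aa, ba, aab, aba, baa, bba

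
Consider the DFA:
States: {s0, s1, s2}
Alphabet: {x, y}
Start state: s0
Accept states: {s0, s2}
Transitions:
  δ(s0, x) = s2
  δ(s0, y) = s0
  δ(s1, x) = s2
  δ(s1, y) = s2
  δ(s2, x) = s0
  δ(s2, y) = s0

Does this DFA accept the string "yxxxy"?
Processing string "yxxxy":
  s0 --y--> s0
  s0 --x--> s2
  s2 --x--> s0
  s0 --x--> s2
  s2 --y--> s0
Final state: s0
Accept states: {s0, s2}
Yes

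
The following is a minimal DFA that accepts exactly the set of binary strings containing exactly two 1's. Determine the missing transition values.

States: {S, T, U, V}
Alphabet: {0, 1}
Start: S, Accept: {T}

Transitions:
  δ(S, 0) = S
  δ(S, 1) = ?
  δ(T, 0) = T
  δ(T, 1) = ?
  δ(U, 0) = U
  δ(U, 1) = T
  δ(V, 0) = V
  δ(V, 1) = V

From the language and accept set, identify what each state tracks — S: zero 1's; T: two 1's; U: one 1; V: ≥ three 1's (dead).
Each missing δ(q, a) is the state matching the new tracked value after reading a.
δ(S, 1) = U; δ(T, 1) = V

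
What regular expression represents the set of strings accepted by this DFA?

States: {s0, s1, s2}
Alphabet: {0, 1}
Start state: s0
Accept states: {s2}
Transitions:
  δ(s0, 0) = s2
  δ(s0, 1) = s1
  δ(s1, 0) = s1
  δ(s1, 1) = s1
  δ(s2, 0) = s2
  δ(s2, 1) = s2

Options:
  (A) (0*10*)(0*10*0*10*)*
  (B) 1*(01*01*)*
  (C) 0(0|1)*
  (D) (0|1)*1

Check each option against the DFA on short strings; one disagreement eliminates an option:
  (A) (0*10*)(0*10*0*10*)*: on '0' the DFA goes s0 → s2 and accepts (s2 ∈ Accept), but the regex does not match it → eliminate
  (B) 1*(01*01*)*: on ε the DFA stays in s0 and rejects (s0 ∉ Accept), but the regex matches it → eliminate
  (C) 0(0|1)*: agrees with the DFA on every string of length ≤ 6
  (D) (0|1)*1: on '0' the DFA goes s0 → s2 and accepts (s2 ∈ Accept), but the regex does not match it → eliminate
Only (C) is consistent with the DFA.
(C) 0(0|1)*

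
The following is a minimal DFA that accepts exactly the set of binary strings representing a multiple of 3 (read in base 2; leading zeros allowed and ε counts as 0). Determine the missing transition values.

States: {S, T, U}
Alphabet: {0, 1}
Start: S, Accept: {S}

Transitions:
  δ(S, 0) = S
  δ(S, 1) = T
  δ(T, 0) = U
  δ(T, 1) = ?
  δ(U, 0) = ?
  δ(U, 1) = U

From the language and accept set, identify what each state tracks — S: value ≡ 0 (mod 3); T: value ≡ 1 (mod 3); U: value ≡ 2 (mod 3).
Each missing δ(q, a) is the state matching the new tracked value after reading a.
δ(T, 1) = S; δ(U, 0) = T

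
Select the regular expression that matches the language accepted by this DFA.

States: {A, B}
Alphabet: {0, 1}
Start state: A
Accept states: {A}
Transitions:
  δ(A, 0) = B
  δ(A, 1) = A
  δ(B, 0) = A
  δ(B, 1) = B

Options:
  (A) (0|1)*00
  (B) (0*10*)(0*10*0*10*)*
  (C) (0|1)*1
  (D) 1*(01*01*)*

Check each option against the DFA on short strings; one disagreement eliminates an option:
  (A) (0|1)*00: on ε the DFA stays in A and accepts (A ∈ Accept), but the regex does not match it → eliminate
  (B) (0*10*)(0*10*0*10*)*: on ε the DFA stays in A and accepts (A ∈ Accept), but the regex does not match it → eliminate
  (C) (0|1)*1: on ε the DFA stays in A and accepts (A ∈ Accept), but the regex does not match it → eliminate
  (D) 1*(01*01*)*: agrees with the DFA on every string of length ≤ 6
Only (D) is consistent with the DFA.
(D) 1*(01*01*)*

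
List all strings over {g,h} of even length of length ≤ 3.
ε, gg, gh, hg, hh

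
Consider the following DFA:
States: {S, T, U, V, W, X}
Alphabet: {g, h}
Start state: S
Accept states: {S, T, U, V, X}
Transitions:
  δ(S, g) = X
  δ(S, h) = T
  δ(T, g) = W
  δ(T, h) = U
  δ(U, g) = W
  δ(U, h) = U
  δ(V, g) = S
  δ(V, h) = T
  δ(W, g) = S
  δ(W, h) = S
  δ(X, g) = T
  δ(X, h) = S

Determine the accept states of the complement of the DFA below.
Complement accept states = All states \ Original accept states
= {S, T, U, V, W, X} \ {S, T, U, V, X}
{W}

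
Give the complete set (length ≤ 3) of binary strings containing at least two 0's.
00, 000, 001, 010, 100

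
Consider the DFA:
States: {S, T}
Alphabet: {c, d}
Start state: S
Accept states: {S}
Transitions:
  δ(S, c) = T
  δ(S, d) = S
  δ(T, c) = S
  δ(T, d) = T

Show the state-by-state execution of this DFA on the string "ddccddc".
read 'd': S → S
  read 'd': S → S
  read 'c': S → T
  read 'c': T → S
  read 'd': S → S
  read 'd': S → S
  read 'c': S → T
S -> S -> S -> T -> S -> S -> S -> T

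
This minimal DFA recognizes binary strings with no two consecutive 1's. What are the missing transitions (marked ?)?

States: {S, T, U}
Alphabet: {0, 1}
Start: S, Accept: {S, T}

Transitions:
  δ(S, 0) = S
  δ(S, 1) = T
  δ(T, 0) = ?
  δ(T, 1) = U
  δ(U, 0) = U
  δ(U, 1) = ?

From the language and accept set, identify what each state tracks — S: last symbol not 1 (ok); T: last symbol 1 (ok); U: saw 11 (dead).
Each missing δ(q, a) is the state matching the new tracked value after reading a.
δ(T, 0) = S; δ(U, 1) = U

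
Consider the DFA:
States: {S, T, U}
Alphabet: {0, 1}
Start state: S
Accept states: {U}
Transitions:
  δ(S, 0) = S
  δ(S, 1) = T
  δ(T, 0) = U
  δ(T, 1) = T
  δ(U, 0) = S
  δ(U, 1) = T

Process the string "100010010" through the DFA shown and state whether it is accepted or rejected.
Processing string "100010010":
  S --1--> T
  T --0--> U
  U --0--> S
  S --0--> S
  S --1--> T
  T --0--> U
  U --0--> S
  S --1--> T
  T --0--> U
Final state: U
Accept states: {U}
Yes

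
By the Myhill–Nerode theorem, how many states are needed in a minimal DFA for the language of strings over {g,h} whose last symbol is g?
By Myhill–Nerode, count the distinguishable equivalence classes: 2^1 = 2 classes — the DFA must remember the last 1 symbol read; every pair of distinct length-1 suffixes is distinguishable by some continuation.
2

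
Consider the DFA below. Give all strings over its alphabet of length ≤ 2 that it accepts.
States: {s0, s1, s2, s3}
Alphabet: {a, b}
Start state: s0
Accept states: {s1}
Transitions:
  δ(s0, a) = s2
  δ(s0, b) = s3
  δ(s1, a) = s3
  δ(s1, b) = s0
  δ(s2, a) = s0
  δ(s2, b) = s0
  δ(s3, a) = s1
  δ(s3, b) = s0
ba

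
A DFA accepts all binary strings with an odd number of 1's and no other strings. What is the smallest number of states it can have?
By Myhill–Nerode, count the distinguishable equivalence classes: two classes — parity of the count of 1's.
2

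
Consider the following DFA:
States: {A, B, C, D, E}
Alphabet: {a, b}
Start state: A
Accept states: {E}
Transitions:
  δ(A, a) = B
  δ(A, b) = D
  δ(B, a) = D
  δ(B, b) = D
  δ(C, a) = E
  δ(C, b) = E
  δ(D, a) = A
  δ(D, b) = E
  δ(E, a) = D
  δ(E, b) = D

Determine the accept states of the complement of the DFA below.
Complement accept states = All states \ Original accept states
= {A, B, C, D, E} \ {E}
{A, B, C, D}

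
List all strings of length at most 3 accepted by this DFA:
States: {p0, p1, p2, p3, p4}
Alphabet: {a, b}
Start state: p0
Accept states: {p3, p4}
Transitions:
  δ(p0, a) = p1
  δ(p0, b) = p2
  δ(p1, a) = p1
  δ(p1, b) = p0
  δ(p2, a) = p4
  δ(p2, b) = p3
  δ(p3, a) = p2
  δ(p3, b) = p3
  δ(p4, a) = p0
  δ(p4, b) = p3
ba, bb, bab, bbb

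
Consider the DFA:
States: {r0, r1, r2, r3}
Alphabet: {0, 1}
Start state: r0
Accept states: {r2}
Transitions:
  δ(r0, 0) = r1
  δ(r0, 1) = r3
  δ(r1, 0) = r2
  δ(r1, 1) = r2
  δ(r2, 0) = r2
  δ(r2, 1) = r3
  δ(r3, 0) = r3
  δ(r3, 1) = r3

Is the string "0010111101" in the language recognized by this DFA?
Processing string "0010111101":
  r0 --0--> r1
  r1 --0--> r2
  r2 --1--> r3
  r3 --0--> r3
  r3 --1--> r3
  r3 --1--> r3
  r3 --1--> r3
  r3 --1--> r3
  r3 --0--> r3
  r3 --1--> r3
Final state: r3
Accept states: {r2}
No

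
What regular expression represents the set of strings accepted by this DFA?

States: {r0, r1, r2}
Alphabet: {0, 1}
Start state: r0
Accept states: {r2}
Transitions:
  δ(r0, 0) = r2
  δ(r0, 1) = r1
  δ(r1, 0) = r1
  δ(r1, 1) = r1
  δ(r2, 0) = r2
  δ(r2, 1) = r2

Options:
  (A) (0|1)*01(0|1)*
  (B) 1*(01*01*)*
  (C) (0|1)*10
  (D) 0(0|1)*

Check each option against the DFA on short strings; one disagreement eliminates an option:
  (A) (0|1)*01(0|1)*: on '0' the DFA goes r0 → r2 and accepts (r2 ∈ Accept), but the regex does not match it → eliminate
  (B) 1*(01*01*)*: on ε the DFA stays in r0 and rejects (r0 ∉ Accept), but the regex matches it → eliminate
  (C) (0|1)*10: on '0' the DFA goes r0 → r2 and accepts (r2 ∈ Accept), but the regex does not match it → eliminate
  (D) 0(0|1)*: agrees with the DFA on every string of length ≤ 6
Only (D) is consistent with the DFA.
(D) 0(0|1)*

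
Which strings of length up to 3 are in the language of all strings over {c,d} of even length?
ε, cc, cd, dc, dd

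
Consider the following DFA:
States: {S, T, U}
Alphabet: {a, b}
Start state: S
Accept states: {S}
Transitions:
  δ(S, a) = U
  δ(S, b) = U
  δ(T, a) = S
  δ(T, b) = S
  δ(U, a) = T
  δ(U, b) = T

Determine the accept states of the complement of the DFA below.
Complement accept states = All states \ Original accept states
= {S, T, U} \ {S}
{T, U}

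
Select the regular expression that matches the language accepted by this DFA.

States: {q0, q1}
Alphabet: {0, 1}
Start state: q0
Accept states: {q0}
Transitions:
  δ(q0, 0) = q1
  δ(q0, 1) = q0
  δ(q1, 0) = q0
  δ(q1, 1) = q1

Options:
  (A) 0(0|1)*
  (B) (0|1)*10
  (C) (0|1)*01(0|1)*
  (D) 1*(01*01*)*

Check each option against the DFA on short strings; one disagreement eliminates an option:
  (A) 0(0|1)*: on ε the DFA stays in q0 and accepts (q0 ∈ Accept), but the regex does not match it → eliminate
  (B) (0|1)*10: on ε the DFA stays in q0 and accepts (q0 ∈ Accept), but the regex does not match it → eliminate
  (C) (0|1)*01(0|1)*: on ε the DFA stays in q0 and accepts (q0 ∈ Accept), but the regex does not match it → eliminate
  (D) 1*(01*01*)*: agrees with the DFA on every string of length ≤ 6
Only (D) is consistent with the DFA.
(D) 1*(01*01*)*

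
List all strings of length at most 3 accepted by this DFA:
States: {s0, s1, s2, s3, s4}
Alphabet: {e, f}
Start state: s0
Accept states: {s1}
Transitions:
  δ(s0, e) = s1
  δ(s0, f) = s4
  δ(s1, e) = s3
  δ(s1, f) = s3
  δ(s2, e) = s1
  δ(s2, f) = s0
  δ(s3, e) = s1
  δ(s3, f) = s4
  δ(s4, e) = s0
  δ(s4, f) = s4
e, eee, efe, fee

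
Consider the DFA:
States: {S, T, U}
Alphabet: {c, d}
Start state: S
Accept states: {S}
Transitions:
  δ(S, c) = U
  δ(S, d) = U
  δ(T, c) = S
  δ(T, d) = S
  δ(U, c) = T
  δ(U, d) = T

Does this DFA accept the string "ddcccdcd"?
Processing string "ddcccdcd":
  S --d--> U
  U --d--> T
  T --c--> S
  S --c--> U
  U --c--> T
  T --d--> S
  S --c--> U
  U --d--> T
Final state: T
Accept states: {S}
No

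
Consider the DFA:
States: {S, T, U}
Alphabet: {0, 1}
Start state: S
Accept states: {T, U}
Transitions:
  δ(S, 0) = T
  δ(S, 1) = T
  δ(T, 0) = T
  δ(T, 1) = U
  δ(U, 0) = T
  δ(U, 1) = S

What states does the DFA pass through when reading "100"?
read '1': S → T
  read '0': T → T
  read '0': T → T
S -> T -> T -> T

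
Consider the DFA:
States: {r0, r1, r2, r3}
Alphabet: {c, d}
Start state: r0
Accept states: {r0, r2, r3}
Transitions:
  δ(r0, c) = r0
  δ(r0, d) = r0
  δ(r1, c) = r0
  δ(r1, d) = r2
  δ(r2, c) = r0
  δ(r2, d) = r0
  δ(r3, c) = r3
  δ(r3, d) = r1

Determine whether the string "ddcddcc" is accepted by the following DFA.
Processing string "ddcddcc":
  r0 --d--> r0
  r0 --d--> r0
  r0 --c--> r0
  r0 --d--> r0
  r0 --d--> r0
  r0 --c--> r0
  r0 --c--> r0
Final state: r0
Accept states: {r0, r2, r3}
Yes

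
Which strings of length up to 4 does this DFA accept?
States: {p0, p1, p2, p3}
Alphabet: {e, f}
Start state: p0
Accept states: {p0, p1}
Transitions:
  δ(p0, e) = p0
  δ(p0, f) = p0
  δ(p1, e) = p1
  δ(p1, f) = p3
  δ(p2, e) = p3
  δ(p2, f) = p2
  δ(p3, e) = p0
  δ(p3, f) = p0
ε, e, f, ee, ef, fe, ff, eee, eef, efe, eff, fee, fef, ffe, fff, eeee, eeef, eefe, eeff, efee, efef, effe, efff, feee, feef, fefe, feff, ffee, ffef, fffe, ffff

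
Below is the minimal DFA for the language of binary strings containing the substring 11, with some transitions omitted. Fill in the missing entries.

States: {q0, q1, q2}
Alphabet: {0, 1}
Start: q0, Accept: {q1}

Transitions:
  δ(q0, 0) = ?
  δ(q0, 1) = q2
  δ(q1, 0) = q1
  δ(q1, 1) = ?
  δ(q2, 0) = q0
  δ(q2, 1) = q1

From the language and accept set, identify what each state tracks — q0: no progress toward 11; q1: substring 11 seen; q2: one trailing 1.
Each missing δ(q, a) is the state matching the new tracked value after reading a.
δ(q0, 0) = q0; δ(q1, 1) = q1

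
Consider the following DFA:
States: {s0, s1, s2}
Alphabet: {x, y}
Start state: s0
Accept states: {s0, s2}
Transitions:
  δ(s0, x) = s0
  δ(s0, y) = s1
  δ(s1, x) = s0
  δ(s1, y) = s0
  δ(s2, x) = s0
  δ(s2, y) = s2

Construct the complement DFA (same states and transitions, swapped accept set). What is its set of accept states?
Complement accept states = All states \ Original accept states
= {s0, s1, s2} \ {s0, s2}
{s1}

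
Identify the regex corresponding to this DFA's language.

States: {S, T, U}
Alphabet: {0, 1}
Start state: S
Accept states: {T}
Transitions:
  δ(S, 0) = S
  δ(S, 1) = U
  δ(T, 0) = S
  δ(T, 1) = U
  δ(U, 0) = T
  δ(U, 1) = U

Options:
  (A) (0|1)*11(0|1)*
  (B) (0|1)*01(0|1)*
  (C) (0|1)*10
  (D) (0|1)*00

Check each option against the DFA on short strings; one disagreement eliminates an option:
  (A) (0|1)*11(0|1)*: on '10' the DFA goes S → U → T and accepts (T ∈ Accept), but the regex does not match it → eliminate
  (B) (0|1)*01(0|1)*: on '01' the DFA goes S → S → U and rejects (U ∉ Accept), but the regex matches it → eliminate
  (C) (0|1)*10: agrees with the DFA on every string of length ≤ 6
  (D) (0|1)*00: on '00' the DFA goes S → S → S and rejects (S ∉ Accept), but the regex matches it → eliminate
Only (C) is consistent with the DFA.
(C) (0|1)*10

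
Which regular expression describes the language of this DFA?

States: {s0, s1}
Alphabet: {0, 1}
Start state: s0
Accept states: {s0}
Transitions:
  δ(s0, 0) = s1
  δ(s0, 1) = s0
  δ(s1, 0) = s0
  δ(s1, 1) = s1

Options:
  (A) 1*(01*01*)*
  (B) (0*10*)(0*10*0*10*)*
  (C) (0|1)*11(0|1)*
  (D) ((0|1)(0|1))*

Check each option against the DFA on short strings; one disagreement eliminates an option:
  (A) 1*(01*01*)*: agrees with the DFA on every string of length ≤ 6
  (B) (0*10*)(0*10*0*10*)*: on ε the DFA stays in s0 and accepts (s0 ∈ Accept), but the regex does not match it → eliminate
  (C) (0|1)*11(0|1)*: on ε the DFA stays in s0 and accepts (s0 ∈ Accept), but the regex does not match it → eliminate
  (D) ((0|1)(0|1))*: on '1' the DFA goes s0 → s0 and accepts (s0 ∈ Accept), but the regex does not match it → eliminate
Only (A) is consistent with the DFA.
(A) 1*(01*01*)*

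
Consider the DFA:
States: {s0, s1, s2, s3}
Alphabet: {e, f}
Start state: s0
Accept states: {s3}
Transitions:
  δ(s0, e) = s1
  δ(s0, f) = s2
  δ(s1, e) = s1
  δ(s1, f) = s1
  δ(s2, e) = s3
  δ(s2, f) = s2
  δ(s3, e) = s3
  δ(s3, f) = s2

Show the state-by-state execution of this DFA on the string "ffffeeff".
read 'f': s0 → s2
  read 'f': s2 → s2
  read 'f': s2 → s2
  read 'f': s2 → s2
  read 'e': s2 → s3
  read 'e': s3 → s3
  read 'f': s3 → s2
  read 'f': s2 → s2
s0 -> s2 -> s2 -> s2 -> s2 -> s3 -> s3 -> s2 -> s2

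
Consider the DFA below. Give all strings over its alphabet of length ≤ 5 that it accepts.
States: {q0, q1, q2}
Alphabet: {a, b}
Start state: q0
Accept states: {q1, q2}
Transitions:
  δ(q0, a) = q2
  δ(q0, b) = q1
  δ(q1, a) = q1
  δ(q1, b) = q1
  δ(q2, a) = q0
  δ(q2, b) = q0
a, b, ba, bb, aaa, aab, aba, abb, baa, bab, bba, bbb, aaba, aabb, abba, abbb, baaa, baab, baba, babb, bbaa, bbab, bbba, bbbb, aaaaa, aaaab, aaaba, aaabb, aabaa, aabab, aabba, aabbb, abaaa, abaab, ababa, ababb, abbaa, abbab, abbba, abbbb, baaaa, baaab, baaba, baabb, babaa, babab, babba, babbb, bbaaa, bbaab, bbaba, bbabb, bbbaa, bbbab, bbbba, bbbbb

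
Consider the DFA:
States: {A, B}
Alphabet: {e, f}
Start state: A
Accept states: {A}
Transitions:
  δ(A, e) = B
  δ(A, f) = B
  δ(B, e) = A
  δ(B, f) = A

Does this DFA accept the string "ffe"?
Processing string "ffe":
  A --f--> B
  B --f--> A
  A --e--> B
Final state: B
Accept states: {A}
No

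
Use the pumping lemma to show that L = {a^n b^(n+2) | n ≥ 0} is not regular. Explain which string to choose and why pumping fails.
Assume L is regular with pumping length p. Idea: pumping the a-block breaks the fixed offset of 2.
Choose s = a^p b^(p+2) ∈ L. By the pumping lemma, s = xyz with |xy| ≤ p, |y| > 0, so y = a^k with k ≥ 1. Then xy²z = a^(p+k) b^(p+2). For this to be in L we would need p+2 = (p+k)+2, i.e. k = 0, contradicting k ≥ 1. So xy²z ∉ L.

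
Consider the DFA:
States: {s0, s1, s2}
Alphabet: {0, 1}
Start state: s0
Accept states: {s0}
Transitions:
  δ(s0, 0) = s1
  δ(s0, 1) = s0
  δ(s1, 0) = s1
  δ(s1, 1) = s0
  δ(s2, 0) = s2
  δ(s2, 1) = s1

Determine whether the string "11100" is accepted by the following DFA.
Processing string "11100":
  s0 --1--> s0
  s0 --1--> s0
  s0 --1--> s0
  s0 --0--> s1
  s1 --0--> s1
Final state: s1
Accept states: {s0}
No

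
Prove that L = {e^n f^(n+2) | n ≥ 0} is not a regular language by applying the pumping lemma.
Assume L is regular with pumping length p. Idea: pumping the e-block breaks the fixed offset of 2.
Choose s = e^p f^(p+2) ∈ L. By the pumping lemma, s = xyz with |xy| ≤ p, |y| > 0, so y = e^k with k ≥ 1. Then xy²z = e^(p+k) f^(p+2). For this to be in L we would need p+2 = (p+k)+2, i.e. k = 0, contradicting k ≥ 1. So xy²z ∉ L.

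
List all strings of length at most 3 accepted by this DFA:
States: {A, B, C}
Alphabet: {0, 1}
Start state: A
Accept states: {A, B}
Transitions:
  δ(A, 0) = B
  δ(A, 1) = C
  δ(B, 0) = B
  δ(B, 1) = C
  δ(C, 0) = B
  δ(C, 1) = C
ε, 0, 00, 10, 000, 010, 100, 110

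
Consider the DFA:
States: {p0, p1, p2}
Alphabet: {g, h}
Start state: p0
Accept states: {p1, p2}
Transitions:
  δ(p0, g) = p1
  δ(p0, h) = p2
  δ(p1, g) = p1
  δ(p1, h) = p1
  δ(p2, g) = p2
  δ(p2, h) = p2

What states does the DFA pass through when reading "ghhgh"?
read 'g': p0 → p1
  read 'h': p1 → p1
  read 'h': p1 → p1
  read 'g': p1 → p1
  read 'h': p1 → p1
p0 -> p1 -> p1 -> p1 -> p1 -> p1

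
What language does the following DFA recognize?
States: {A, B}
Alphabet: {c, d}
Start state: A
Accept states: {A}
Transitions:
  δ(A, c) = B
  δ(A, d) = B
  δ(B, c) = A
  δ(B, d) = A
Testing a few strings:
  'cd' → accept
  'cdd' → reject
  'cdc' → reject
  'c' → reject
State roles: A=even length so far; B=odd length so far
All strings over {c,d} of even length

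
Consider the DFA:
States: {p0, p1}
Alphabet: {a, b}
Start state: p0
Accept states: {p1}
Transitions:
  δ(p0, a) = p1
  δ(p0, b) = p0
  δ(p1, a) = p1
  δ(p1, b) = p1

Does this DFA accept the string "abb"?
Processing string "abb":
  p0 --a--> p1
  p1 --b--> p1
  p1 --b--> p1
Final state: p1
Accept states: {p1}
Yes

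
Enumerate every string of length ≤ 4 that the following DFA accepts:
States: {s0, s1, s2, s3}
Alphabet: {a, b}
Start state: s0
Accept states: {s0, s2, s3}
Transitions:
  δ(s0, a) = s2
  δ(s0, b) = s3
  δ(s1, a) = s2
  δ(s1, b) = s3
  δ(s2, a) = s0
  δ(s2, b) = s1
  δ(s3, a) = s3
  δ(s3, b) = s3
ε, a, b, aa, ba, bb, aaa, aab, aba, abb, baa, bab, bba, bbb, aaaa, aaba, aabb, abaa, abba, abbb, baaa, baab, baba, babb, bbaa, bbab, bbba, bbbb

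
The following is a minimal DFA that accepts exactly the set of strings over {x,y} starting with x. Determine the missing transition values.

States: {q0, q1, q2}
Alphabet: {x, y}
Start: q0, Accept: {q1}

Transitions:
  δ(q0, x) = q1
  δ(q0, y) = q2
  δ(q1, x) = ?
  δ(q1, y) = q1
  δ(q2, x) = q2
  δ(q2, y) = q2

From the language and accept set, identify what each state tracks — q0: no input read; q1: started with x; q2: started with y (dead).
Each missing δ(q, a) is the state matching the new tracked value after reading a.
δ(q1, x) = q1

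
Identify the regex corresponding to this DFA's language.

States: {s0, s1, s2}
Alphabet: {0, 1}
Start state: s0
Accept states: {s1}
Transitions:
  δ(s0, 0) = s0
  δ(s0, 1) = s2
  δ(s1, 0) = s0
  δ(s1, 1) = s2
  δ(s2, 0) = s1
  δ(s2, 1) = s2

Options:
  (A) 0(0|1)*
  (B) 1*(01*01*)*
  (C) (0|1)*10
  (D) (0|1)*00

Check each option against the DFA on short strings; one disagreement eliminates an option:
  (A) 0(0|1)*: on '0' the DFA goes s0 → s0 and rejects (s0 ∉ Accept), but the regex matches it → eliminate
  (B) 1*(01*01*)*: on ε the DFA stays in s0 and rejects (s0 ∉ Accept), but the regex matches it → eliminate
  (C) (0|1)*10: agrees with the DFA on every string of length ≤ 6
  (D) (0|1)*00: on '00' the DFA goes s0 → s0 → s0 and rejects (s0 ∉ Accept), but the regex matches it → eliminate
Only (C) is consistent with the DFA.
(C) (0|1)*10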